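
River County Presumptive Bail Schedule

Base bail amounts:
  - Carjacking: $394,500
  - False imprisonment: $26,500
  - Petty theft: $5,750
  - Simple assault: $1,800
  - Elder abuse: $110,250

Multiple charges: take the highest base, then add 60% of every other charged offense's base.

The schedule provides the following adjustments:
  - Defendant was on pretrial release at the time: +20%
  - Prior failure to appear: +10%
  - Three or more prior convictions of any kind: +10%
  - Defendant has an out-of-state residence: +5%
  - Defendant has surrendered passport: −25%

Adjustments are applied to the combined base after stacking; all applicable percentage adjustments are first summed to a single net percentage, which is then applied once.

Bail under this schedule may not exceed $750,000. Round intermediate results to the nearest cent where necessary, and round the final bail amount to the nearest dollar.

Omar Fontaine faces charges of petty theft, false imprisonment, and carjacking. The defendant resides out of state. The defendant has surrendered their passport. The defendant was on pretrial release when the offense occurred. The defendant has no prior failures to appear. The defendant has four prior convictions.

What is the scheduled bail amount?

Base amounts from the schedule: petty theft $5,750; false imprisonment $26,500; carjacking $394,500.
Stacking rule: highest base plus 60% of each additional charge. Highest is carjacking at $394,500. Additional: $5,750 × 60% = $3,450; $26,500 × 60% = $15,900. Combined base = $394,500 + $19,350 = $413,850.
Net percentage adjustment: +20% +10% +5% −25% = +10%. $413,850 × 1.1 = $455,235.
$455,235 is within the $750,000 maximum.

$455,235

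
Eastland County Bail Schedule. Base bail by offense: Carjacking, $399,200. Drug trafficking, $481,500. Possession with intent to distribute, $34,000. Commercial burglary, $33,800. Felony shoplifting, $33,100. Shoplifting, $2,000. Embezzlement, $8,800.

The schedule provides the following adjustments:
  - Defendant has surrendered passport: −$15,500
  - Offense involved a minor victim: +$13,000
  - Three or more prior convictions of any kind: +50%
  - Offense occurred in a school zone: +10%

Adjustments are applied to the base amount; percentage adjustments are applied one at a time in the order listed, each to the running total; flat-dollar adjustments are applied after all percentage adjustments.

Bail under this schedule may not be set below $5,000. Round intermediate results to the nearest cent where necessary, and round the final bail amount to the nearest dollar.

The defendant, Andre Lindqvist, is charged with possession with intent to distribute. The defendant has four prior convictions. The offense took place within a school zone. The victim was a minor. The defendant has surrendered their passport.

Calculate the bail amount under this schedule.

Base amounts from the schedule: possession with intent to distribute $34,000.
Single charge. Combined base = $34,000.
Three or more prior convictions of any kind (+50%): $34,000 × 1.5 = $51,000.
Offense occurred in a school zone (+10%): $51,000 × 1.1 = $56,100.
Defendant has surrendered passport (−$15,500 flat): $56,100 − $15,500 = $40,600.
Offense involved a minor victim (+$13,000 flat): $40,600 + $13,000 = $53,600.
$53,600 is at or above the $5,000 minimum.

$53,600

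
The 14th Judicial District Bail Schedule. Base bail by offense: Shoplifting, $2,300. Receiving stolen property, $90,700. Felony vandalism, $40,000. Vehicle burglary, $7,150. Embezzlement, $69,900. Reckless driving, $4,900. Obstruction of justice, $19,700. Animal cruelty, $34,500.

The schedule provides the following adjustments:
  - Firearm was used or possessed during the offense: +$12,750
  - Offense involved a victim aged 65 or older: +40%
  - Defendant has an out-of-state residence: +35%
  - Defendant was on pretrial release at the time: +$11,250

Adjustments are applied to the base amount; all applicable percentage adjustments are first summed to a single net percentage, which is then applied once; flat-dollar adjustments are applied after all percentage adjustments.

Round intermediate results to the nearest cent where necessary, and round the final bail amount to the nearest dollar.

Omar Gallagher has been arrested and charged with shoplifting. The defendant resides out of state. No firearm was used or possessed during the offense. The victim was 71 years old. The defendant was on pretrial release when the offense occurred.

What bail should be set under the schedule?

$15,275

Base amounts from the schedule: shoplifting $2,300.
Single charge. Combined base = $2,300.
Net percentage adjustment: +40% +35% = +75%. $2,300 × 1.75 = $4,025.
Defendant was on pretrial release at the time (+$11,250 flat): $4,025 + $11,250 = $15,275.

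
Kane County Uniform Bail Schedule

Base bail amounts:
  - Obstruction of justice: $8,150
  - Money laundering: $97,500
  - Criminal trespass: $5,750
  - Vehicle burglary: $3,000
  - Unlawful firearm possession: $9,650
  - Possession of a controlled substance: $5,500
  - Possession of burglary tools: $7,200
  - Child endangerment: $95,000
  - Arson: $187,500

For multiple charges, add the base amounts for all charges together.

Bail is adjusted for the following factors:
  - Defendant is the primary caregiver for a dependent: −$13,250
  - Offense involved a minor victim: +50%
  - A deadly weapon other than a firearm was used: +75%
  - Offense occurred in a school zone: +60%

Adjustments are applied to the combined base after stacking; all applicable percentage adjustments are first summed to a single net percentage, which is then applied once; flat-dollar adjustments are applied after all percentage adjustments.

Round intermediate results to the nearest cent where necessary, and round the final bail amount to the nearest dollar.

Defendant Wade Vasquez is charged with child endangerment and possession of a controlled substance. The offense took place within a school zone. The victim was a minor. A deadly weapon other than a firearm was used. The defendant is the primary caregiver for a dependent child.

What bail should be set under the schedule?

Base amounts from the schedule: child endangerment $95,000; possession of a controlled substance $5,500.
Stacking rule: sum of all bases. $95,000 + $5,500 = $100,500.
Net percentage adjustment: +50% +75% +60% = +185%. $100,500 × 2.85 = $286,425.
Defendant is the primary caregiver for a dependent (−$13,250 flat): $286,425 − $13,250 = $273,175.

$273,175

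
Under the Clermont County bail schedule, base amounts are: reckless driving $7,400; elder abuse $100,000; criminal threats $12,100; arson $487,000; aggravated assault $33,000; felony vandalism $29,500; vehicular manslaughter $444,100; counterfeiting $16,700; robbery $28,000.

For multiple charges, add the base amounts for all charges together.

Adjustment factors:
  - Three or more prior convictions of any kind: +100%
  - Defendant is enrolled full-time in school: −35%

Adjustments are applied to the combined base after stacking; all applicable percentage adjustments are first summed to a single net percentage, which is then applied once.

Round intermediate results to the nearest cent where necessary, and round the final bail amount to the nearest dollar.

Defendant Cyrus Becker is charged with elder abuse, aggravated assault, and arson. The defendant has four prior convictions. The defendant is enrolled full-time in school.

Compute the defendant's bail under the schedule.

Base amounts from the schedule: elder abuse $100,000; aggravated assault $33,000; arson $487,000.
Stacking rule: sum of all bases. $100,000 + $33,000 + $487,000 = $620,000.
Net percentage adjustment: +100% −35% = +65%. $620,000 × 1.65 = $1,023,000.

$1,023,000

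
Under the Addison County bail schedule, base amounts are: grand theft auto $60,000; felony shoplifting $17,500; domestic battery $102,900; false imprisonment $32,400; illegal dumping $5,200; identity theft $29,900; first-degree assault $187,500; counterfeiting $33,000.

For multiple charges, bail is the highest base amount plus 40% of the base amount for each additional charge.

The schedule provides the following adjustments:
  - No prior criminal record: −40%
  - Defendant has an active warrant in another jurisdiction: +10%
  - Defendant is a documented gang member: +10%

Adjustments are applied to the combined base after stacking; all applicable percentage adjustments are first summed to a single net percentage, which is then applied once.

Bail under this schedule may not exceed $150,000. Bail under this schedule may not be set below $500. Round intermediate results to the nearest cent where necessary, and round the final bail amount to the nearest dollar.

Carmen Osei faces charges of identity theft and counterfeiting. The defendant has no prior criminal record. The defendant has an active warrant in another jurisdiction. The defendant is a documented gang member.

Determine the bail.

Base amounts from the schedule: identity theft $29,900; counterfeiting $33,000.
Stacking rule: highest base plus 40% of each additional charge. Highest is counterfeiting at $33,000. Additional: $29,900 × 40% = $11,960. Combined base = $33,000 + $11,960 = $44,960.
Net percentage adjustment: −40% +10% +10% = −20%. $44,960 × 0.8 = $35,968.
$35,968 is within the $150,000 maximum.
$35,968 is at or above the $500 minimum.

$35,968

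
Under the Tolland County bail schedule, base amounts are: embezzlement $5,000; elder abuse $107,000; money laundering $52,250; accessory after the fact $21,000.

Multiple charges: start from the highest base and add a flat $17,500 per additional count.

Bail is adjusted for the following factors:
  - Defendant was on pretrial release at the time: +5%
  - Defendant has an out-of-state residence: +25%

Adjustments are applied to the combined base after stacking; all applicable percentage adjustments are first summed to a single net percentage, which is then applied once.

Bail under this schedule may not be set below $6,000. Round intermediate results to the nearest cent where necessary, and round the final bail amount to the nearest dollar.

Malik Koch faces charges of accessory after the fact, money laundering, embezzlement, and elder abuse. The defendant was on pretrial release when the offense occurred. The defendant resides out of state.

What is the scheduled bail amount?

$207,350

Base amounts from the schedule: accessory after the fact $21,000; money laundering $52,250; embezzlement $5,000; elder abuse $107,000.
Stacking rule: highest base plus $17,500 per additional charge. Highest is elder abuse at $107,000; 3 additional charges → +$52,500. Combined base = $159,500.
Net percentage adjustment: +5% +25% = +30%. $159,500 × 1.3 = $207,350.
$207,350 is at or above the $6,000 minimum.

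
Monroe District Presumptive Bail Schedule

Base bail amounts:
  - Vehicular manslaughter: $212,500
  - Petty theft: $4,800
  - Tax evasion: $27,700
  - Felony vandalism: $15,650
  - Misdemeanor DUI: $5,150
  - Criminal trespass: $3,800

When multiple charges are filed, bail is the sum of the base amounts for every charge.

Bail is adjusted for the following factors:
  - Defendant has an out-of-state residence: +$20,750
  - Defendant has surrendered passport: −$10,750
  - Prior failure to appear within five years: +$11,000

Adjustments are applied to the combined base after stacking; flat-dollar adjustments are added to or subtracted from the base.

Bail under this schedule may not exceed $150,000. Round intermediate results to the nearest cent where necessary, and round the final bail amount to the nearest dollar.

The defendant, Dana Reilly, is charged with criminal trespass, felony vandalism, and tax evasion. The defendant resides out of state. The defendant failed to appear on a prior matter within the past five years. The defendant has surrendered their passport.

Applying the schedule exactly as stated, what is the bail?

Base amounts from the schedule: criminal trespass $3,800; felony vandalism $15,650; tax evasion $27,700.
Stacking rule: sum of all bases. $3,800 + $15,650 + $27,700 = $47,150.
Defendant has an out-of-state residence (+$20,750 flat): $47,150 + $20,750 = $67,900.
Defendant has surrendered passport (−$10,750 flat): $67,900 − $10,750 = $57,150.
Prior failure to appear within five years (+$11,000 flat): $57,150 + $11,000 = $68,150.
$68,150 is within the $150,000 maximum.

$68,150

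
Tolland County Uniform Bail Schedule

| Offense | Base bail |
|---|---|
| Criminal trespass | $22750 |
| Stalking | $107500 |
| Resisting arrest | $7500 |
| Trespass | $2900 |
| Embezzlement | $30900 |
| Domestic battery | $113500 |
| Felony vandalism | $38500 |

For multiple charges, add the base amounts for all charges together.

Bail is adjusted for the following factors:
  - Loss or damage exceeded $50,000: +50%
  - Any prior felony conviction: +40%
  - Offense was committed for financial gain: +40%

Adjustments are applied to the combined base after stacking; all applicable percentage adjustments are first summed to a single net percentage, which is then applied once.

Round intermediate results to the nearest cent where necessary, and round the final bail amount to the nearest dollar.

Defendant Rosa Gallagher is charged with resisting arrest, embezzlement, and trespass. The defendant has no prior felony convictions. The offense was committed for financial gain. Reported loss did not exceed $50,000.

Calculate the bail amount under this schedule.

$57820

Base amounts from the schedule: resisting arrest $7500; embezzlement $30900; trespass $2900.
Stacking rule: sum of all bases. $7500 + $30900 + $2900 = $41300.
Offense was committed for financial gain (+40%): $41300 × 1.4 = $57820.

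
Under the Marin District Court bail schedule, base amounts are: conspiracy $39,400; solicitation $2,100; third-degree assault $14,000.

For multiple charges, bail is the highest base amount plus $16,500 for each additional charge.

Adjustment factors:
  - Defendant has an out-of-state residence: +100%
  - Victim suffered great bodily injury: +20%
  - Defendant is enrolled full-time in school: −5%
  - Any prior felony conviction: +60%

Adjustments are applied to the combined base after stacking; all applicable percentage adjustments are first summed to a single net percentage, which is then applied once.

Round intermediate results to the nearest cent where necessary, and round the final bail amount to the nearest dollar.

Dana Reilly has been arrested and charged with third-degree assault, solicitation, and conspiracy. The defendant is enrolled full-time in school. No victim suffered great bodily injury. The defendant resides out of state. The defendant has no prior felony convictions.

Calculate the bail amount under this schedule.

$141,180

Base amounts from the schedule: third-degree assault $14,000; solicitation $2,100; conspiracy $39,400.
Stacking rule: highest base plus $16,500 per additional charge. Highest is conspiracy at $39,400; 2 additional charges → +$33,000. Combined base = $72,400.
Net percentage adjustment: +100% −5% = +95%. $72,400 × 1.95 = $141,180.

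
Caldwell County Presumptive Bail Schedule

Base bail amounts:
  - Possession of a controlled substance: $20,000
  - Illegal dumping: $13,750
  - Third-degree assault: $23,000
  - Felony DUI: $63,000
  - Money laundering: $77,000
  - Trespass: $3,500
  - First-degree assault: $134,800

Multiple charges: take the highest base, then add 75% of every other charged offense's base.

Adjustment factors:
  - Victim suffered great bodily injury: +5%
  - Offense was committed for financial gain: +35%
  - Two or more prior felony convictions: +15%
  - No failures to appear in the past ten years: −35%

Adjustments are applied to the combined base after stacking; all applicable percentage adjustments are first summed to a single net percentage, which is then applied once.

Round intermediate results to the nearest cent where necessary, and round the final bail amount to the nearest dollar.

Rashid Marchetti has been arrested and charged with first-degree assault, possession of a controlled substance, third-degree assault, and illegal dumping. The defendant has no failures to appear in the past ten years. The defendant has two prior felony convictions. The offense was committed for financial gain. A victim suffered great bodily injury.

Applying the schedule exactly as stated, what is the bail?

Base amounts from the schedule: first-degree assault $134,800; possession of a controlled substance $20,000; third-degree assault $23,000; illegal dumping $13,750.
Stacking rule: highest base plus 75% of each additional charge. Highest is first-degree assault at $134,800. Additional: $20,000 × 75% = $15,000; $23,000 × 75% = $17,250; $13,750 × 75% = $10,312.50. Combined base = $134,800 + $42,562.50 = $177,362.50.
Net percentage adjustment: +5% +35% +15% −35% = +20%. $177,362.50 × 1.2 = $212,835.

$212,835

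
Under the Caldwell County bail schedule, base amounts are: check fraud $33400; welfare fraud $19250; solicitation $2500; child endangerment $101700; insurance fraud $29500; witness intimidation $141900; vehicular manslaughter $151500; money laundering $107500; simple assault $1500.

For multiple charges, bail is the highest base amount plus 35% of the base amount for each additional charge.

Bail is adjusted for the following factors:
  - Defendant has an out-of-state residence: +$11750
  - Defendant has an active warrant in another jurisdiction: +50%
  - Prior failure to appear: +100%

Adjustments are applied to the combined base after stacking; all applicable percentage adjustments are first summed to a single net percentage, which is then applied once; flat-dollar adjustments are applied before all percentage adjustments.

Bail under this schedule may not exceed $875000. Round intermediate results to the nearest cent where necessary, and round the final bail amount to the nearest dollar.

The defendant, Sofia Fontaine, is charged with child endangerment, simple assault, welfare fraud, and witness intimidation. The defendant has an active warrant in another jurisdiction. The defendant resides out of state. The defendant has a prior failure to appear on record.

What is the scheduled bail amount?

Base amounts from the schedule: child endangerment $101700; simple assault $1500; welfare fraud $19250; witness intimidation $141900.
Stacking rule: highest base plus 35% of each additional charge. Highest is witness intimidation at $141900. Additional: $101700 × 35% = $35595; $1500 × 35% = $525; $19250 × 35% = $6737.50. Combined base = $141900 + $42857.50 = $184757.50.
Defendant has an out-of-state residence (+$11750 flat): $184757.50 + $11750 = $196507.50.
Net percentage adjustment: +50% +100% = +150%. $196507.50 × 2.5 = $491268.75.
$491268.75 is within the $875000 maximum.
Rounded to the nearest dollar: $491269.

$491269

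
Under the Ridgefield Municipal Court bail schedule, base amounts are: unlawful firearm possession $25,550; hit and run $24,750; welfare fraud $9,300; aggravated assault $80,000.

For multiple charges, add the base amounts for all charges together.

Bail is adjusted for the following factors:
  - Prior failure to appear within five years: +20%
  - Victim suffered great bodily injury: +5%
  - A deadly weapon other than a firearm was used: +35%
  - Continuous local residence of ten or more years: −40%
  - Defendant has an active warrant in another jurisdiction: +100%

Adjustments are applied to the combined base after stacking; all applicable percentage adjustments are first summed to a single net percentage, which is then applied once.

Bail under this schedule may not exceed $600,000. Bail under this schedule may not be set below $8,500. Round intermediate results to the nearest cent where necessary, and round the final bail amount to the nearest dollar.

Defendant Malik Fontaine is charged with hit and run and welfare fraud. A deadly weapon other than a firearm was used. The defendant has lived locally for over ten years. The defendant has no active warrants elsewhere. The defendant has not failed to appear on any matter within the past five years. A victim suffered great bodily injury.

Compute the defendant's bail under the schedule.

Base amounts from the schedule: hit and run $24,750; welfare fraud $9,300.
Stacking rule: sum of all bases. $24,750 + $9,300 = $34,050.
Net percentage adjustment: +5% +35% −40% = +0%. $34,050 × 1 = $34,050.
$34,050 is within the $600,000 maximum.
$34,050 is at or above the $8,500 minimum.

$34,050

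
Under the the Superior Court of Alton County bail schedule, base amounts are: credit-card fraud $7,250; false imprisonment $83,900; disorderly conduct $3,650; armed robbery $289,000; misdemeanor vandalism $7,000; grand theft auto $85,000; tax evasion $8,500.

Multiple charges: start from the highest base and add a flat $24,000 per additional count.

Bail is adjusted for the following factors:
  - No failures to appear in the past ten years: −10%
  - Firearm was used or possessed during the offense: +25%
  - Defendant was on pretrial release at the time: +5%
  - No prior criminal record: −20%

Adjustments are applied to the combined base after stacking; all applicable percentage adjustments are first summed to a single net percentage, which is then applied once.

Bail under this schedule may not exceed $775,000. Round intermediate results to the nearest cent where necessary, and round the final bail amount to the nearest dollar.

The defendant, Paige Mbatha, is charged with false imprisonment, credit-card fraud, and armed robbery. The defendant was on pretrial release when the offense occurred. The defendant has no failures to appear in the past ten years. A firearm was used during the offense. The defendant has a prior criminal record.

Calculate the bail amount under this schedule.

Base amounts from the schedule: false imprisonment $83,900; credit-card fraud $7,250; armed robbery $289,000.
Stacking rule: highest base plus $24,000 per additional charge. Highest is armed robbery at $289,000; 2 additional charges → +$48,000. Combined base = $337,000.
Net percentage adjustment: −10% +25% +5% = +20%. $337,000 × 1.2 = $404,400.
$404,400 is within the $775,000 maximum.

$404,400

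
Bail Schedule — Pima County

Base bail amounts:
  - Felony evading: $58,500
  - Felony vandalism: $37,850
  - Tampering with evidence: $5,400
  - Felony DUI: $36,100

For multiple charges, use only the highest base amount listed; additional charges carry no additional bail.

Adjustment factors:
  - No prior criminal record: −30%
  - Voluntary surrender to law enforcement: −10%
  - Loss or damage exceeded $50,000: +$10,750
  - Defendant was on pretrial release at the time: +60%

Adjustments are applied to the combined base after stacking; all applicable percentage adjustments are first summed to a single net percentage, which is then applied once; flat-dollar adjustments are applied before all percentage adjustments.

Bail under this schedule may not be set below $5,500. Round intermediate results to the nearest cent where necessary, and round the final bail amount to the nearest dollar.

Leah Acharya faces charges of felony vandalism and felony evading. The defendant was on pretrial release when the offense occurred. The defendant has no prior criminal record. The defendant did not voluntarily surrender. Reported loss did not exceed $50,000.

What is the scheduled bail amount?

Base amounts from the schedule: felony vandalism $37,850; felony evading $58,500.
Stacking rule: use the highest base only. Highest is felony evading at $58,500. Combined base = $58,500.
Net percentage adjustment: −30% +60% = +30%. $58,500 × 1.3 = $76,050.
$76,050 is at or above the $5,500 minimum.

$76,050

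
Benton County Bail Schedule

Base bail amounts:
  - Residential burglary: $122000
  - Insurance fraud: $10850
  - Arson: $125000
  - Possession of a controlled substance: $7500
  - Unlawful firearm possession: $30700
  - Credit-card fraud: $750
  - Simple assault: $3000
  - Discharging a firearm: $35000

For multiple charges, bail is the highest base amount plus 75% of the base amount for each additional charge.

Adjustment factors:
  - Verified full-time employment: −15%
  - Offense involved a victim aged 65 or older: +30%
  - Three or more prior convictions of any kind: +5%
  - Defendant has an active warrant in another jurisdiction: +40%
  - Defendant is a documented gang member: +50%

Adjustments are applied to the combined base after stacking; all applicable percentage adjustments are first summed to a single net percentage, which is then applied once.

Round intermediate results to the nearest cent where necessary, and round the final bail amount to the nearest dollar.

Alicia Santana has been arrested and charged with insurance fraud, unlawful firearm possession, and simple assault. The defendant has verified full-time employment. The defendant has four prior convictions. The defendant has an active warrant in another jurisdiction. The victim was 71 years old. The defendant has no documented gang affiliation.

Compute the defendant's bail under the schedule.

Base amounts from the schedule: insurance fraud $10850; unlawful firearm possession $30700; simple assault $3000.
Stacking rule: highest base plus 75% of each additional charge. Highest is unlawful firearm possession at $30700. Additional: $10850 × 75% = $8137.50; $3000 × 75% = $2250. Combined base = $30700 + $10387.50 = $41087.50.
Net percentage adjustment: −15% +30% +5% +40% = +60%. $41087.50 × 1.6 = $65740.

$65740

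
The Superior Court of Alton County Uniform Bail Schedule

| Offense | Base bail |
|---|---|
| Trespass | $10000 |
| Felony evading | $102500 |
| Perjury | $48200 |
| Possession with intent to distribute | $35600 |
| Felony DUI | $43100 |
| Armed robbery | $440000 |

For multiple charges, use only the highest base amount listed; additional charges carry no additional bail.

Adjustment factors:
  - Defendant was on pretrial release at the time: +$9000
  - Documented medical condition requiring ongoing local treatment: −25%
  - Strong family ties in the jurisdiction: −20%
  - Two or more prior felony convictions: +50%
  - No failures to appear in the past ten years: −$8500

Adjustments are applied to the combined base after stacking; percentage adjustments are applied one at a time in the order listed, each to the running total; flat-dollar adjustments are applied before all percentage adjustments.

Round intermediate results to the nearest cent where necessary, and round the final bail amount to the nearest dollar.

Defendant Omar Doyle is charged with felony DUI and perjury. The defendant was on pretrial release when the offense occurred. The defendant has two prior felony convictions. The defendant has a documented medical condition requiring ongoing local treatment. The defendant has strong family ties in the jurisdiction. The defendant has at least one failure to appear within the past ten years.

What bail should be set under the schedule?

Base amounts from the schedule: felony DUI $43100; perjury $48200.
Stacking rule: use the highest base only. Highest is perjury at $48200. Combined base = $48200.
Defendant was on pretrial release at the time (+$9000 flat): $48200 + $9000 = $57200.
Documented medical condition requiring ongoing local treatment (−25%): $57200 × 0.75 = $42900.
Strong family ties in the jurisdiction (−20%): $42900 × 0.8 = $34320.
Two or more prior felony convictions (+50%): $34320 × 1.5 = $51480.

$51480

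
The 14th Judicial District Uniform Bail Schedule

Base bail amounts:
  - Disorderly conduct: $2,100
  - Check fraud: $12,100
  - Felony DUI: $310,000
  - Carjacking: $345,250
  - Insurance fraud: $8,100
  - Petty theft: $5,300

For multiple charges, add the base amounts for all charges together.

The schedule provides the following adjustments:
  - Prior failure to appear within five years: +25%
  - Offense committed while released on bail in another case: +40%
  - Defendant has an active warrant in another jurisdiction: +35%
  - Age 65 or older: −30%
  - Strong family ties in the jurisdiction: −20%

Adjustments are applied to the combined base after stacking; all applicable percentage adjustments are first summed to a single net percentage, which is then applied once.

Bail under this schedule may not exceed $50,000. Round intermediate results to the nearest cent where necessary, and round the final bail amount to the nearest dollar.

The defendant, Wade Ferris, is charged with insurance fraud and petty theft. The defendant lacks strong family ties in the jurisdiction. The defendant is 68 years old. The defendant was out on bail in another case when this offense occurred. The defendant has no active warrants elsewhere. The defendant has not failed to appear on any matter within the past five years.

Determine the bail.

Base amounts from the schedule: insurance fraud $8,100; petty theft $5,300.
Stacking rule: sum of all bases. $8,100 + $5,300 = $13,400.
Net percentage adjustment: +40% −30% = +10%. $13,400 × 1.1 = $14,740.
$14,740 is within the $50,000 maximum.

$14,740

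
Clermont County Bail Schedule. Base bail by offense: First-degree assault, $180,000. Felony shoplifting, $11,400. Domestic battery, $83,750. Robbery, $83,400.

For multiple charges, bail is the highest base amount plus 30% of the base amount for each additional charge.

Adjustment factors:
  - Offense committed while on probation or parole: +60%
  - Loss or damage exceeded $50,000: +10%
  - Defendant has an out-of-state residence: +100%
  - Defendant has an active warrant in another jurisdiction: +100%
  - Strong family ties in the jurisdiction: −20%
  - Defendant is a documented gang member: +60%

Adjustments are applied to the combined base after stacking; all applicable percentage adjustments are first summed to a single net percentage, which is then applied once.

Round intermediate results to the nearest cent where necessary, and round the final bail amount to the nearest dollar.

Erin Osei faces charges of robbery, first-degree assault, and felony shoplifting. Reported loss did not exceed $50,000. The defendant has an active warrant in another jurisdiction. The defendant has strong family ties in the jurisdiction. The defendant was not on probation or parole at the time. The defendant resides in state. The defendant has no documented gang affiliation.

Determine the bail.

$375,192

Base amounts from the schedule: robbery $83,400; first-degree assault $180,000; felony shoplifting $11,400.
Stacking rule: highest base plus 30% of each additional charge. Highest is first-degree assault at $180,000. Additional: $83,400 × 30% = $25,020; $11,400 × 30% = $3,420. Combined base = $180,000 + $28,440 = $208,440.
Net percentage adjustment: +100% −20% = +80%. $208,440 × 1.8 = $375,192.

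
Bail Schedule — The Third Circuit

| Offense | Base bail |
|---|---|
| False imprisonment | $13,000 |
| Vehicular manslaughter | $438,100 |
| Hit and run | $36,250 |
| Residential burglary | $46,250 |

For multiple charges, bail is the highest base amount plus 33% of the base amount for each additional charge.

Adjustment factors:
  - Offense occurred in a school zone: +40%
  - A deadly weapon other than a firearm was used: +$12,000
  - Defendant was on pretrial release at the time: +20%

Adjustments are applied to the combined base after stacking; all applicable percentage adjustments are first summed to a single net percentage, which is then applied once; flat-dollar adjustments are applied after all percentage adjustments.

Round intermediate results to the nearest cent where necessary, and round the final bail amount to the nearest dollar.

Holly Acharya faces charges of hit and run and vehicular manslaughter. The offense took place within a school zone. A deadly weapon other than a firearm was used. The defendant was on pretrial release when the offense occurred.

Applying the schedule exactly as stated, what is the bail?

$732,100

Base amounts from the schedule: hit and run $36,250; vehicular manslaughter $438,100.
Stacking rule: highest base plus 33% of each additional charge. Highest is vehicular manslaughter at $438,100. Additional: $36,250 × 33% = $11,962.50. Combined base = $438,100 + $11,962.50 = $450,062.50.
Net percentage adjustment: +40% +20% = +60%. $450,062.50 × 1.6 = $720,100.
A deadly weapon other than a firearm was used (+$12,000 flat): $720,100 + $12,000 = $732,100.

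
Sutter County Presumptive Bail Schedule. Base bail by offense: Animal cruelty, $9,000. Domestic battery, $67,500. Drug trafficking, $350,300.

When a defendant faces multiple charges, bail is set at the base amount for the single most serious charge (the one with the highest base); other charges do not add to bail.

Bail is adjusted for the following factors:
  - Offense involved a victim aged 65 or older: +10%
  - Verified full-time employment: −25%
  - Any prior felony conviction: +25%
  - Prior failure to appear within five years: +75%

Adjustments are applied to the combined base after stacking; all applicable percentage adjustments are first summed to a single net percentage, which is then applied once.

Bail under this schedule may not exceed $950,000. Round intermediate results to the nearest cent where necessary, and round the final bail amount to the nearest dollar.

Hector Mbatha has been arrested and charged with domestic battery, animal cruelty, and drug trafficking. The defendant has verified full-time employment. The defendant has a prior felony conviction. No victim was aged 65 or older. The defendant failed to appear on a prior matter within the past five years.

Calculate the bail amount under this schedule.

$613,025

Base amounts from the schedule: domestic battery $67,500; animal cruelty $9,000; drug trafficking $350,300.
Stacking rule: use the highest base only. Highest is drug trafficking at $350,300. Combined base = $350,300.
Net percentage adjustment: −25% +25% +75% = +75%. $350,300 × 1.75 = $613,025.
$613,025 is within the $950,000 maximum.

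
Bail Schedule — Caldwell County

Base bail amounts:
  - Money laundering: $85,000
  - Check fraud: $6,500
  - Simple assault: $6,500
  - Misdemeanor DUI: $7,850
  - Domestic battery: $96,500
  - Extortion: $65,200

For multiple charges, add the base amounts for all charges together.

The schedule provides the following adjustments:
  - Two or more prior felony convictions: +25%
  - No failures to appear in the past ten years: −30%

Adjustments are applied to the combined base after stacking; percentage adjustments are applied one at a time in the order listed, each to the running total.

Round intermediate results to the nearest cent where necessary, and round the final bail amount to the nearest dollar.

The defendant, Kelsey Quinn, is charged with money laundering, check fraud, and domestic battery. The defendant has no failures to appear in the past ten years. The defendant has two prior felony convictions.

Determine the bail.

Base amounts from the schedule: money laundering $85,000; check fraud $6,500; domestic battery $96,500.
Stacking rule: sum of all bases. $85,000 + $6,500 + $96,500 = $188,000.
Two or more prior felony convictions (+25%): $188,000 × 1.25 = $235,000.
No failures to appear in the past ten years (−30%): $235,000 × 0.7 = $164,500.

$164,500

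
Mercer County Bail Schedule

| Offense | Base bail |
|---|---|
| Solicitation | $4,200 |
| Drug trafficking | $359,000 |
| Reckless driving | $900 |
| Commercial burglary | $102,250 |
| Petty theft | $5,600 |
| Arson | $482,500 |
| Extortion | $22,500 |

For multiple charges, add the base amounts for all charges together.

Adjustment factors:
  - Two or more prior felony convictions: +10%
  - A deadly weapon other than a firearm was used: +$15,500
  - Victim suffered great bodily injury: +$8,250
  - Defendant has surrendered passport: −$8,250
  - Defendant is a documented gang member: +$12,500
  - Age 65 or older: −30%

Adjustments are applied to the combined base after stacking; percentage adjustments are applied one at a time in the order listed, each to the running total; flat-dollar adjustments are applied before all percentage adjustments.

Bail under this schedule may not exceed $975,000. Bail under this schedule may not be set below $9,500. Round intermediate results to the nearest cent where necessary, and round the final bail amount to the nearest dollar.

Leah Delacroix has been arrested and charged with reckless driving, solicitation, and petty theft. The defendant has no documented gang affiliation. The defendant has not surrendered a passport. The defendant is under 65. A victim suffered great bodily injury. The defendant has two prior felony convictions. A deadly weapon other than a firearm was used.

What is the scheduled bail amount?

$37,895

Base amounts from the schedule: reckless driving $900; solicitation $4,200; petty theft $5,600.
Stacking rule: sum of all bases. $900 + $4,200 + $5,600 = $10,700.
A deadly weapon other than a firearm was used (+$15,500 flat): $10,700 + $15,500 = $26,200.
Victim suffered great bodily injury (+$8,250 flat): $26,200 + $8,250 = $34,450.
Two or more prior felony convictions (+10%): $34,450 × 1.1 = $37,895.
$37,895 is within the $975,000 maximum.
$37,895 is at or above the $9,500 minimum.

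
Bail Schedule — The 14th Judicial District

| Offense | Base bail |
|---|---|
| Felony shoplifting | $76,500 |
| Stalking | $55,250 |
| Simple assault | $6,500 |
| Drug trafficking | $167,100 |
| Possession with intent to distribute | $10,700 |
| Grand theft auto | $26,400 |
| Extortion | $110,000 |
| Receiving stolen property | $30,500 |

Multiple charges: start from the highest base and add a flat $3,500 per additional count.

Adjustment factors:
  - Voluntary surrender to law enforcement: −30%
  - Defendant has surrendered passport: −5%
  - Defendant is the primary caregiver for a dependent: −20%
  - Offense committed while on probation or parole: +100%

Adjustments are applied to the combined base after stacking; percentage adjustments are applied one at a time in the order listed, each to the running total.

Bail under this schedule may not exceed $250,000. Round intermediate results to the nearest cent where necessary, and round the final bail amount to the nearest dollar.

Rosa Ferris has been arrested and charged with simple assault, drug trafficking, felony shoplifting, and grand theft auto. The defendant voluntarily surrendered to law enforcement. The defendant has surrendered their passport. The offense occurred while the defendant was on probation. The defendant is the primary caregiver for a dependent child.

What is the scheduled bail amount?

$188,966

Base amounts from the schedule: simple assault $6,500; drug trafficking $167,100; felony shoplifting $76,500; grand theft auto $26,400.
Stacking rule: highest base plus $3,500 per additional charge. Highest is drug trafficking at $167,100; 3 additional charges → +$10,500. Combined base = $177,600.
Voluntary surrender to law enforcement (−30%): $177,600 × 0.7 = $124,320.
Defendant has surrendered passport (−5%): $124,320 × 0.95 = $118,104.
Defendant is the primary caregiver for a dependent (−20%): $118,104 × 0.8 = $94,483.20.
Offense committed while on probation or parole (+100%): $94,483.20 × 2 = $188,966.40.
$188,966.40 is within the $250,000 maximum.
Rounded to the nearest dollar: $188,966.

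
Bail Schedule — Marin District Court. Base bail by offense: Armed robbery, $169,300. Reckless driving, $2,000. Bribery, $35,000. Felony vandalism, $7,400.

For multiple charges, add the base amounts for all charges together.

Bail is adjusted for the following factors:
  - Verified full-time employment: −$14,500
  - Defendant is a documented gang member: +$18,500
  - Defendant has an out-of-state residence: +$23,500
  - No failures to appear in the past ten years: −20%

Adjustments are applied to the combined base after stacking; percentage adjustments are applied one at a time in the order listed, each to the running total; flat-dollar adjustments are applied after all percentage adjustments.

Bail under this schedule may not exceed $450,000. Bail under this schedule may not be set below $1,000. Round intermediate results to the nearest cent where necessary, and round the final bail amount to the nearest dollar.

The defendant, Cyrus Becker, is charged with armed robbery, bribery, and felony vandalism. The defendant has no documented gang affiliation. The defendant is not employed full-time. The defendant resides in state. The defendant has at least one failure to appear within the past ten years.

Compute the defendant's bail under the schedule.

$211,700

Base amounts from the schedule: armed robbery $169,300; bribery $35,000; felony vandalism $7,400.
Stacking rule: sum of all bases. $169,300 + $35,000 + $7,400 = $211,700.
No adjustment factors apply to this defendant.
$211,700 is within the $450,000 maximum.
$211,700 is at or above the $1,000 minimum.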